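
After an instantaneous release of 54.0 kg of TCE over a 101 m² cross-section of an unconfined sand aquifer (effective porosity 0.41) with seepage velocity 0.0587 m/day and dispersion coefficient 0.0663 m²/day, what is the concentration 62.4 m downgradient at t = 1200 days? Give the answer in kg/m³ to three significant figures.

0.0337 kg/m³

For an instantaneous plane source, C(x,t) = M/(n_e·A·√(4πDt)) · exp(−(x−vt)²/(4Dt)), with n_e·A the pore (flow) area.
Plume center vt = 0.0587 × 1200 = 70.44 m, so the well at 62.4 m is 8.04 m upgradient of the peak.
√(4πDt) = 31.62 m, giving peak height M/(n_e·A·√(4πDt)) = 54.0/(0.41 × 101 × 31.62) = 0.04124 kg/m³.
(x−vt)²/(4Dt) = (-8.04)²/(4 × 0.0663 × 1200) = 0.2031; exp(−0.2031) = 0.8162.
C = 0.04124 × 0.8162 = 0.0337 kg/m³.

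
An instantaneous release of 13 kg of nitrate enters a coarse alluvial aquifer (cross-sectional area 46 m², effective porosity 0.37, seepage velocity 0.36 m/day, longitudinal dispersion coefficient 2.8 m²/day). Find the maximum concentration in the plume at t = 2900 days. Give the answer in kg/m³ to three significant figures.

The peak of an instantaneous 1D plume sits at x = vt; there the Gaussian factor is 1 and C_max = M/(n_e·A·√(4πDt)), where n_e·A is the pore area the mass is dissolved in.
√(4πDt) = √(4π × 2.8 × 2900) = 319.4 m, so C_max = 13/(0.37 × 46 × 319.4) = 0.00239 kg/m³.

0.00239 kg/m³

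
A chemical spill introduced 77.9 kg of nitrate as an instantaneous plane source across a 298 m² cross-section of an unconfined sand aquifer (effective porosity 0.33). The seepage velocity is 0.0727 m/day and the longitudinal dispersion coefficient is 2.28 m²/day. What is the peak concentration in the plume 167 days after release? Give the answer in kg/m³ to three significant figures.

0.0115 kg/m³

The peak of an instantaneous 1D plume sits at x = vt; there the Gaussian factor is 1 and C_max = M/(n_e·A·√(4πDt)), where n_e·A is the pore area the mass is dissolved in.
√(4πDt) = √(4π × 2.28 × 167) = 69.17 m, so C_max = 77.9/(0.33 × 298 × 69.17) = 0.0115 kg/m³.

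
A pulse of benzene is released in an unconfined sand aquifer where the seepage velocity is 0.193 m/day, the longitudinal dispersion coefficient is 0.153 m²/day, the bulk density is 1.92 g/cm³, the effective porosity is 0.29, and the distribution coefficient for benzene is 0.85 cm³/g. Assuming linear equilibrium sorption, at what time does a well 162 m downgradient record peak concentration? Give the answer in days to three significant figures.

5540 days

Retardation factor R = 1 + ρ_b·K_d/n = 1 + 1.92 × 0.85/0.29 = 6.628.
Sorption retards both mechanisms: v_R = v/R = 0.02912 m/day, D_R = D/R = 0.02308 m²/day.
Peak time from v_R²t² + 2D_R t − x² = 0: t = (√(D_R² + v_R²x²) − D_R)/v_R².
√(D_R² + v_R²x²) = √(0.02308² + 0.02912² × 162²) = 4.717; v_R² = 0.0008480.
t = (4.717 − 0.02308)/0.0008480 = 5540 days.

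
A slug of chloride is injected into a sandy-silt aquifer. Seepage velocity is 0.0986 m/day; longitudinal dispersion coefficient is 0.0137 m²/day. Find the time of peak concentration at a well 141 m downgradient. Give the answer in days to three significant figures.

For the 1D instantaneous-source solution, setting ∂C/∂t = 0 at fixed x gives v²t² + 2Dt − x² = 0, so t = (√(D² + v²x²) − D)/v².
√(D² + v²x²) = √(0.0137² + 0.0986² × 141²) = 13.90; v² = 0.00972196.
t = (13.90 − 0.0137)/0.00972196 = 1430 days (vs. the pure-advection estimate x/v = 1430 d).

1430 days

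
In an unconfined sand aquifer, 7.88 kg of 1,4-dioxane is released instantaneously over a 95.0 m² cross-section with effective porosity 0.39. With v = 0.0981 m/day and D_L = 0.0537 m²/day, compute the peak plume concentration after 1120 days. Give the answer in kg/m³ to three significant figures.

The peak of an instantaneous 1D plume sits at x = vt; there the Gaussian factor is 1 and C_max = M/(n_e·A·√(4πDt)), where n_e·A is the pore area the mass is dissolved in.
√(4πDt) = √(4π × 0.0537 × 1120) = 27.49 m, so C_max = 7.88/(0.39 × 95.0 × 27.49) = 0.00774 kg/m³.

0.00774 kg/m³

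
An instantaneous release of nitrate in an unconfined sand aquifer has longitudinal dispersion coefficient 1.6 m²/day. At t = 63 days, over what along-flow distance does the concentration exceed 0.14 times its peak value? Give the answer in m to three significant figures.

The plume is Gaussian with σ = √(2Dt) = √(2 × 1.6 × 63) = 14.20 m.
C/C_peak = exp(−Δx²/(2σ²)) = 0.14 ⇒ Δx = σ·√(−2 ln 0.14) = 14.20 × 1.983 = 28.16 m.
Width = 2Δx = 56.3 m.

56.3 m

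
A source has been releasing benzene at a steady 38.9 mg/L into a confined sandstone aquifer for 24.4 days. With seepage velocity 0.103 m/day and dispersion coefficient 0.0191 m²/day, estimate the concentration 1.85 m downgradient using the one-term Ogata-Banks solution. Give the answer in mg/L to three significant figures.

29.3 mg/L

For a continuous step input, C/C₀ ≈ ½·erfc((x−vt)/(2√(Dt))).
vt = 0.103 × 24.4 = 2.5132 m and 2√(Dt) = 2√(0.0191 × 24.4) = 1.365 m.
Argument (x−vt)/(2√(Dt)) = (1.85 − 2.5132)/1.365 = -0.4859; ½·erfc(-0.4859) = 0.7540.
C = 38.9 × 0.7540 = 29.3 mg/L.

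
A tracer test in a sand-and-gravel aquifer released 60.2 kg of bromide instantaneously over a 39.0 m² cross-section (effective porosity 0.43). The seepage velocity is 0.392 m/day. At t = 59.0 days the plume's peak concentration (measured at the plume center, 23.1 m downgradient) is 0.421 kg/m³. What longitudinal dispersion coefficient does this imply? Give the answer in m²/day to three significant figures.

0.0981 m²/day

At the plume center C_max = M/(n_e·A·√(4πDt)), so D = M²/(4πt·(n_e·A·C_max)²).
n_e·A·C_max = 0.43 × 39.0 × 0.421 = 7.060 kg/m.
D = 60.2²/(4π × 59.0 × 7.060²) = 0.0981 m²/day.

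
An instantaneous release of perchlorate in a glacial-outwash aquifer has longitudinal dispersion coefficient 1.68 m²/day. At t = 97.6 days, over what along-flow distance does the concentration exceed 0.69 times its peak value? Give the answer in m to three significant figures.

31.2 m

The plume is Gaussian with σ = √(2Dt) = √(2 × 1.68 × 97.6) = 18.11 m.
C/C_peak = exp(−Δx²/(2σ²)) = 0.69 ⇒ Δx = σ·√(−2 ln 0.69) = 18.11 × 0.8615 = 15.60 m.
Width = 2Δx = 31.2 m.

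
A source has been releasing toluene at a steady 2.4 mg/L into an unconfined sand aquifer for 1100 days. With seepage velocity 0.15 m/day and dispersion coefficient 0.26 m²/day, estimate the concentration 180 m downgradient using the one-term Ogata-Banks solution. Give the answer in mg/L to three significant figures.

For a continuous step input, C/C₀ ≈ ½·erfc((x−vt)/(2√(Dt))).
vt = 0.15 × 1100 = 165 m and 2√(Dt) = 2√(0.26 × 1100) = 33.82 m.
Argument (x−vt)/(2√(Dt)) = (180 − 165)/33.82 = 0.4435; ½·erfc(0.4435) = 0.2653.
C = 2.4 × 0.2653 = 0.637 mg/L.

0.637 mg/L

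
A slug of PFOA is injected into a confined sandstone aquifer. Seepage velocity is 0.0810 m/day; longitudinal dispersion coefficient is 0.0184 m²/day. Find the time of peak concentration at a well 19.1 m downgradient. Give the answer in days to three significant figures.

233 days

For the 1D instantaneous-source solution, setting ∂C/∂t = 0 at fixed x gives v²t² + 2Dt − x² = 0, so t = (√(D² + v²x²) − D)/v².
√(D² + v²x²) = √(0.0184² + 0.0810² × 19.1²) = 1.547; v² = 0.006561.
t = (1.547 − 0.0184)/0.006561 = 233 days (vs. the pure-advection estimate x/v = 236 d).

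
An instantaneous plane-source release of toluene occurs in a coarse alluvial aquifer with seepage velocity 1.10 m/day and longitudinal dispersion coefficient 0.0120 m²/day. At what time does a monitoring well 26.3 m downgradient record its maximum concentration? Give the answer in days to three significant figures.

23.9 days

For the 1D instantaneous-source solution, setting ∂C/∂t = 0 at fixed x gives v²t² + 2Dt − x² = 0, so t = (√(D² + v²x²) − D)/v².
√(D² + v²x²) = √(0.0120² + 1.10² × 26.3²) = 28.93; v² = 1.21.
t = (28.93 − 0.0120)/1.21 = 23.9 days (vs. the pure-advection estimate x/v = 23.9 d).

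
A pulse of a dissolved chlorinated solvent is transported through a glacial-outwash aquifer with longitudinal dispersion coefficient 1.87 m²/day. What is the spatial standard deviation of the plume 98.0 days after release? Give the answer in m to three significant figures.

19.1 m

Dispersive spreading gives a Gaussian with σ² = 2Dt; advection only shifts the center.
σ = √(2 × 1.87 × 98.0) = 19.1 m.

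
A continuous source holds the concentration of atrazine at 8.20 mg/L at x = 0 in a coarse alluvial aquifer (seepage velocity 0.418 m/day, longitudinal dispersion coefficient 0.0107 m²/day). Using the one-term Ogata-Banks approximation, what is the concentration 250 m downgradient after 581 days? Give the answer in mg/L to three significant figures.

0.176 mg/L

For a continuous step input, C/C₀ ≈ ½·erfc((x−vt)/(2√(Dt))).
vt = 0.418 × 581 = 242.858 m and 2√(Dt) = 2√(0.0107 × 581) = 4.987 m.
Argument (x−vt)/(2√(Dt)) = (250 − 242.858)/4.987 = 1.432; ½·erfc(1.432) = 0.02143.
C = 8.20 × 0.02143 = 0.176 mg/L.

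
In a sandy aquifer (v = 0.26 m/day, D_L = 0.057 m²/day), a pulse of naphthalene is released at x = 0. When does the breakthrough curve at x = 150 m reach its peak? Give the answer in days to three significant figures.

For the 1D instantaneous-source solution, setting ∂C/∂t = 0 at fixed x gives v²t² + 2Dt − x² = 0, so t = (√(D² + v²x²) − D)/v².
√(D² + v²x²) = √(0.057² + 0.26² × 150²) = 39.00; v² = 0.0676.
t = (39.00 − 0.057)/0.0676 = 576 days (vs. the pure-advection estimate x/v = 577 d).

576 days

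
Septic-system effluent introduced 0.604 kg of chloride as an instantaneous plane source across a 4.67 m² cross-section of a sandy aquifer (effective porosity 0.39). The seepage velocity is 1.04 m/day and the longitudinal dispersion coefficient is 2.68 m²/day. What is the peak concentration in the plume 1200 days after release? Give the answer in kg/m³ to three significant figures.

0.00165 kg/m³

The peak of an instantaneous 1D plume sits at x = vt; there the Gaussian factor is 1 and C_max = M/(n_e·A·√(4πDt)), where n_e·A is the pore area the mass is dissolved in.
√(4πDt) = √(4π × 2.68 × 1200) = 201.0 m, so C_max = 0.604/(0.39 × 4.67 × 201.0) = 0.00165 kg/m³.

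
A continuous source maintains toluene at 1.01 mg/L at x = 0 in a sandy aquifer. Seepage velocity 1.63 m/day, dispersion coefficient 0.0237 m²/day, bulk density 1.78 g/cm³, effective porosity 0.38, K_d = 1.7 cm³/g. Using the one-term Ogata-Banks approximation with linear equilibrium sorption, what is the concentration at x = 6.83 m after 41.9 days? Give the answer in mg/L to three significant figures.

0.963 mg/L

Retardation factor R = 1 + ρ_b·K_d/n = 1 + 1.78 × 1.7/0.38 = 8.963.
Sorption retards both mechanisms: v_R = v/R = 0.1819 m/day, D_R = D/R = 0.002644 m²/day.
v_R·t = 0.1819 × 41.9 = 7.62161 m; 2√(D_R t) = 0.6657 m; argument = (6.83 − 7.62161)/0.6657 = -1.189.
C = C₀ × ½·erfc(-1.189) = 1.01 × 0.9537 = 0.963 mg/L.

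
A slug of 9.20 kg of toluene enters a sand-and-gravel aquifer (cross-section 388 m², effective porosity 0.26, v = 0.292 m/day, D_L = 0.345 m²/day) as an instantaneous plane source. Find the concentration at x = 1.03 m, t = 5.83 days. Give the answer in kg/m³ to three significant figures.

0.0171 kg/m³

For an instantaneous plane source, C(x,t) = M/(n_e·A·√(4πDt)) · exp(−(x−vt)²/(4Dt)), with n_e·A the pore (flow) area.
Plume center vt = 0.292 × 5.83 = 1.70236 m, so the well at 1.03 m is 0.67236 m upgradient of the peak.
√(4πDt) = 5.027 m, giving peak height M/(n_e·A·√(4πDt)) = 9.20/(0.26 × 388 × 5.027) = 0.01814 kg/m³.
(x−vt)²/(4Dt) = (-0.67236)²/(4 × 0.345 × 5.83) = 0.05619; exp(−0.05619) = 0.9454.
C = 0.01814 × 0.9454 = 0.0171 kg/m³.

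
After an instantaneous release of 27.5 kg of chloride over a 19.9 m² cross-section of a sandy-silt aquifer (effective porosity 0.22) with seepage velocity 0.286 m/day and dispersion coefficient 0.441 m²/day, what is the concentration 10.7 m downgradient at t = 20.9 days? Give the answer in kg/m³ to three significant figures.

For an instantaneous plane source, C(x,t) = M/(n_e·A·√(4πDt)) · exp(−(x−vt)²/(4Dt)), with n_e·A the pore (flow) area.
Plume center vt = 0.286 × 20.9 = 5.9774 m, so the well at 10.7 m is 4.7226 m downgradient of the peak.
√(4πDt) = 10.76 m, giving peak height M/(n_e·A·√(4πDt)) = 27.5/(0.22 × 19.9 × 10.76) = 0.5838 kg/m³.
(x−vt)²/(4Dt) = (4.7226)²/(4 × 0.441 × 20.9) = 0.6049; exp(−0.6049) = 0.5461.
C = 0.5838 × 0.5461 = 0.319 kg/m³.

0.319 kg/m³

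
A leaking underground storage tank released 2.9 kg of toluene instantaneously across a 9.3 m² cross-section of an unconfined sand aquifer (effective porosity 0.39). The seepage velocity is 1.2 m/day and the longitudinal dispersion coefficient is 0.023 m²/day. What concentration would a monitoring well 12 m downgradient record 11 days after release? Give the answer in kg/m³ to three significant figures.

0.108 kg/m³

For an instantaneous plane source, C(x,t) = M/(n_e·A·√(4πDt)) · exp(−(x−vt)²/(4Dt)), with n_e·A the pore (flow) area.
Plume center vt = 1.2 × 11 = 13.2 m, so the well at 12 m is 1.2 m upgradient of the peak.
√(4πDt) = 1.783 m, giving peak height M/(n_e·A·√(4πDt)) = 2.9/(0.39 × 9.3 × 1.783) = 0.4484 kg/m³.
(x−vt)²/(4Dt) = (-1.2)²/(4 × 0.023 × 11) = 1.423; exp(−1.423) = 0.2410.
C = 0.4484 × 0.2410 = 0.108 kg/m³.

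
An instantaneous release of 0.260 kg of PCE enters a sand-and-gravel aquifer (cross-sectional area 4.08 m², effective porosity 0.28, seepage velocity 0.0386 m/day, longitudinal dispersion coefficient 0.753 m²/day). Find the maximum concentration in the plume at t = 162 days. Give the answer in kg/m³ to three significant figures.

0.00581 kg/m³

The peak of an instantaneous 1D plume sits at x = vt; there the Gaussian factor is 1 and C_max = M/(n_e·A·√(4πDt)), where n_e·A is the pore area the mass is dissolved in.
√(4πDt) = √(4π × 0.753 × 162) = 39.15 m, so C_max = 0.260/(0.28 × 4.08 × 39.15) = 0.00581 kg/m³.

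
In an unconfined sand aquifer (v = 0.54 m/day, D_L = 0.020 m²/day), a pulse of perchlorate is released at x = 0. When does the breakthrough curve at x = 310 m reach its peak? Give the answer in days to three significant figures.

For the 1D instantaneous-source solution, setting ∂C/∂t = 0 at fixed x gives v²t² + 2Dt − x² = 0, so t = (√(D² + v²x²) − D)/v².
√(D² + v²x²) = √(0.020² + 0.54² × 310²) = 167.4; v² = 0.2916.
t = (167.4 − 0.020)/0.2916 = 574 days (vs. the pure-advection estimate x/v = 574 d).

574 days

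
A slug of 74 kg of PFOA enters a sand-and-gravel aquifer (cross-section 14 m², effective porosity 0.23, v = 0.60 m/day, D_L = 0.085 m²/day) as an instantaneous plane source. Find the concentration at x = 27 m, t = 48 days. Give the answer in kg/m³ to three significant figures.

2.63 kg/m³

For an instantaneous plane source, C(x,t) = M/(n_e·A·√(4πDt)) · exp(−(x−vt)²/(4Dt)), with n_e·A the pore (flow) area.
Plume center vt = 0.60 × 48 = 28.8 m, so the well at 27 m is 1.8 m upgradient of the peak.
√(4πDt) = 7.160 m, giving peak height M/(n_e·A·√(4πDt)) = 74/(0.23 × 14 × 7.160) = 3.210 kg/m³.
(x−vt)²/(4Dt) = (-1.8)²/(4 × 0.085 × 48) = 0.1985; exp(−0.1985) = 0.8200.
C = 3.210 × 0.8200 = 2.63 kg/m³.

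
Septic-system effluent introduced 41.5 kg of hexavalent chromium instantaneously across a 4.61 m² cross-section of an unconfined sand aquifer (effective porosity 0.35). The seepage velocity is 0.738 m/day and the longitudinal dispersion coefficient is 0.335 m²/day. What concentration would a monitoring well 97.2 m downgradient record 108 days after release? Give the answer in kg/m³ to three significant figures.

0.145 kg/m³

For an instantaneous plane source, C(x,t) = M/(n_e·A·√(4πDt)) · exp(−(x−vt)²/(4Dt)), with n_e·A the pore (flow) area.
Plume center vt = 0.738 × 108 = 79.704 m, so the well at 97.2 m is 17.496 m downgradient of the peak.
√(4πDt) = 21.32 m, giving peak height M/(n_e·A·√(4πDt)) = 41.5/(0.35 × 4.61 × 21.32) = 1.206 kg/m³.
(x−vt)²/(4Dt) = (17.496)²/(4 × 0.335 × 108) = 2.115; exp(−2.115) = 0.1206.
C = 1.206 × 0.1206 = 0.145 kg/m³.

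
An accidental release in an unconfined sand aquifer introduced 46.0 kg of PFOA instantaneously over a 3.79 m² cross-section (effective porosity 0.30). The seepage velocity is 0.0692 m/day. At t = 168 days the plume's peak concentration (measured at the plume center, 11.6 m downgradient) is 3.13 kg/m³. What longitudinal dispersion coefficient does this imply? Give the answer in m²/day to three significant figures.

At the plume center C_max = M/(n_e·A·√(4πDt)), so D = M²/(4πt·(n_e·A·C_max)²).
n_e·A·C_max = 0.30 × 3.79 × 3.13 = 3.559 kg/m.
D = 46.0²/(4π × 168 × 3.559²) = 0.0791 m²/day.

0.0791 m²/day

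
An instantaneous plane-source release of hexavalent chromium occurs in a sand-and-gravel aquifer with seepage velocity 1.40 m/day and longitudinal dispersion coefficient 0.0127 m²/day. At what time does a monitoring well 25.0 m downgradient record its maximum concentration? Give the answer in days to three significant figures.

For the 1D instantaneous-source solution, setting ∂C/∂t = 0 at fixed x gives v²t² + 2Dt − x² = 0, so t = (√(D² + v²x²) − D)/v².
√(D² + v²x²) = √(0.0127² + 1.40² × 25.0²) = 35.00; v² = 1.96.
t = (35.00 − 0.0127)/1.96 = 17.9 days (vs. the pure-advection estimate x/v = 17.9 d).

17.9 days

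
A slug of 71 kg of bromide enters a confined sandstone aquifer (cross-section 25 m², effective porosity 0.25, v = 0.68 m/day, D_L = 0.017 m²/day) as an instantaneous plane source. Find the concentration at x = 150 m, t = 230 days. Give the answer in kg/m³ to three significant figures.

For an instantaneous plane source, C(x,t) = M/(n_e·A·√(4πDt)) · exp(−(x−vt)²/(4Dt)), with n_e·A the pore (flow) area.
Plume center vt = 0.68 × 230 = 156.4 m, so the well at 150 m is 6.4 m upgradient of the peak.
√(4πDt) = 7.010 m, giving peak height M/(n_e·A·√(4πDt)) = 71/(0.25 × 25 × 7.010) = 1.621 kg/m³.
(x−vt)²/(4Dt) = (-6.4)²/(4 × 0.017 × 230) = 2.619; exp(−2.619) = 0.07288.
C = 1.621 × 0.07288 = 0.118 kg/m³.

0.118 kg/m³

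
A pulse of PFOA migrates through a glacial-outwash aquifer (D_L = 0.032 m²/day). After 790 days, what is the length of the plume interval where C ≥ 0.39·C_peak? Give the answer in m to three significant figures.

19.5 m

The plume is Gaussian with σ = √(2Dt) = √(2 × 0.032 × 790) = 7.111 m.
C/C_peak = exp(−Δx²/(2σ²)) = 0.39 ⇒ Δx = σ·√(−2 ln 0.39) = 7.111 × 1.372 = 9.756 m.
Width = 2Δx = 19.5 m.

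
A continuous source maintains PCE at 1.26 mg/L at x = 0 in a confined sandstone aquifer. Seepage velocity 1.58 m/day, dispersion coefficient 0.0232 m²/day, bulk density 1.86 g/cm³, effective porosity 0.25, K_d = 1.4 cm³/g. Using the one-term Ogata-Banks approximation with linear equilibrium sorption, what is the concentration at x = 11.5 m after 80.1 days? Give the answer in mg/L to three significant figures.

0.295 mg/L

Retardation factor R = 1 + ρ_b·K_d/n = 1 + 1.86 × 1.4/0.25 = 11.42.
Sorption retards both mechanisms: v_R = v/R = 0.1384 m/day, D_R = D/R = 0.002032 m²/day.
v_R·t = 0.1384 × 80.1 = 11.08584 m; 2√(D_R t) = 0.8069 m; argument = (11.5 − 11.08584)/0.8069 = 0.5133.
C = C₀ × ½·erfc(0.5133) = 1.26 × 0.2339 = 0.295 mg/L.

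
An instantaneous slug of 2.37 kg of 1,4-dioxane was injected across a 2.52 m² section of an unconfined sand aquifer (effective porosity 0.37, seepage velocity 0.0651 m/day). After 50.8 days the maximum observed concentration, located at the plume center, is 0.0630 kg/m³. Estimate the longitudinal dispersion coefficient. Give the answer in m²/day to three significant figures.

2.55 m²/day

At the plume center C_max = M/(n_e·A·√(4πDt)), so D = M²/(4πt·(n_e·A·C_max)²).
n_e·A·C_max = 0.37 × 2.52 × 0.0630 = 0.05874 kg/m.
D = 2.37²/(4π × 50.8 × 0.05874²) = 2.55 m²/day.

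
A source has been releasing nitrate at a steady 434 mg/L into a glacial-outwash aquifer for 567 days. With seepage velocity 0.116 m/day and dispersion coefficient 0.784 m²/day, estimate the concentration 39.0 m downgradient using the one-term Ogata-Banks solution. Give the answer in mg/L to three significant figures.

For a continuous step input, C/C₀ ≈ ½·erfc((x−vt)/(2√(Dt))).
vt = 0.116 × 567 = 65.772 m and 2√(Dt) = 2√(0.784 × 567) = 42.17 m.
Argument (x−vt)/(2√(Dt)) = (39.0 − 65.772)/42.17 = -0.6349; ½·erfc(-0.6349) = 0.8154.
C = 434 × 0.8154 = 354 mg/L.

354 mg/L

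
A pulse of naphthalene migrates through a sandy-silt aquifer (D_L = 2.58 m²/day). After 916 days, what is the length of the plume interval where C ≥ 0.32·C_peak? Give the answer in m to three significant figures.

The plume is Gaussian with σ = √(2Dt) = √(2 × 2.58 × 916) = 68.75 m.
C/C_peak = exp(−Δx²/(2σ²)) = 0.32 ⇒ Δx = σ·√(−2 ln 0.32) = 68.75 × 1.510 = 103.8 m.
Width = 2Δx = 208 m.

208 m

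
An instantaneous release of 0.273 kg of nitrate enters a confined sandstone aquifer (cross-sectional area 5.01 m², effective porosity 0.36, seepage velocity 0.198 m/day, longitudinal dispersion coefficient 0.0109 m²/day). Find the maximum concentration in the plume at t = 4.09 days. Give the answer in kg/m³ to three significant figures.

The peak of an instantaneous 1D plume sits at x = vt; there the Gaussian factor is 1 and C_max = M/(n_e·A·√(4πDt)), where n_e·A is the pore area the mass is dissolved in.
√(4πDt) = √(4π × 0.0109 × 4.09) = 0.7485 m, so C_max = 0.273/(0.36 × 5.01 × 0.7485) = 0.202 kg/m³.

0.202 kg/m³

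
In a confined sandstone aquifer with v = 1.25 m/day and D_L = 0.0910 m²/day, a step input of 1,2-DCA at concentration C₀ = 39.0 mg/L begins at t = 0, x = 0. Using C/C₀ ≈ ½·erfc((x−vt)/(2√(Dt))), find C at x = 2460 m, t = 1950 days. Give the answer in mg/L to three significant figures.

For a continuous step input, C/C₀ ≈ ½·erfc((x−vt)/(2√(Dt))).
vt = 1.25 × 1950 = 2437.5 m and 2√(Dt) = 2√(0.0910 × 1950) = 26.64 m.
Argument (x−vt)/(2√(Dt)) = (2460 − 2437.5)/26.64 = 0.8446; ½·erfc(0.8446) = 0.1162.
C = 39.0 × 0.1162 = 4.53 mg/L.

4.53 mg/L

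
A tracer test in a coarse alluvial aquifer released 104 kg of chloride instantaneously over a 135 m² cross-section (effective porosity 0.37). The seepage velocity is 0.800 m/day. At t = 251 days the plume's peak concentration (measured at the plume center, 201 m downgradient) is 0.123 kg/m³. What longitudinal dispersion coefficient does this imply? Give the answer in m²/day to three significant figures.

At the plume center C_max = M/(n_e·A·√(4πDt)), so D = M²/(4πt·(n_e·A·C_max)²).
n_e·A·C_max = 0.37 × 135 × 0.123 = 6.144 kg/m.
D = 104²/(4π × 251 × 6.144²) = 0.0908 m²/day.

0.0908 m²/day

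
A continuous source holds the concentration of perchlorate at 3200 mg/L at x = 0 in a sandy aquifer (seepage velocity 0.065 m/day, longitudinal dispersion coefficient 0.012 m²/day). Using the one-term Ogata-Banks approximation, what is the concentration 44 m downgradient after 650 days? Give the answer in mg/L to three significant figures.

1050 mg/L

For a continuous step input, C/C₀ ≈ ½·erfc((x−vt)/(2√(Dt))).
vt = 0.065 × 650 = 42.25 m and 2√(Dt) = 2√(0.012 × 650) = 5.586 m.
Argument (x−vt)/(2√(Dt)) = (44 − 42.25)/5.586 = 0.3133; ½·erfc(0.3133) = 0.3289.
C = 3200 × 0.3289 = 1050 mg/L.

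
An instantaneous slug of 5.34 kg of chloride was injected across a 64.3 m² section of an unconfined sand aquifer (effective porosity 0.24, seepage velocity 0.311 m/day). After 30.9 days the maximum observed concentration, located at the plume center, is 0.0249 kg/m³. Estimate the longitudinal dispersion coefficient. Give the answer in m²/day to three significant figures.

0.497 m²/day

At the plume center C_max = M/(n_e·A·√(4πDt)), so D = M²/(4πt·(n_e·A·C_max)²).
n_e·A·C_max = 0.24 × 64.3 × 0.0249 = 0.3843 kg/m.
D = 5.34²/(4π × 30.9 × 0.3843²) = 0.497 m²/day.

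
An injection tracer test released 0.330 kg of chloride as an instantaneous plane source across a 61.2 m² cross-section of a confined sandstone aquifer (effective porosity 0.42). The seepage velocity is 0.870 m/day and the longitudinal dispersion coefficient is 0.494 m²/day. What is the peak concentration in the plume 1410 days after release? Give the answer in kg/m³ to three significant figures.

0.000137 kg/m³

The peak of an instantaneous 1D plume sits at x = vt; there the Gaussian factor is 1 and C_max = M/(n_e·A·√(4πDt)), where n_e·A is the pore area the mass is dissolved in.
√(4πDt) = √(4π × 0.494 × 1410) = 93.56 m, so C_max = 0.330/(0.42 × 61.2 × 93.56) = 0.000137 kg/m³.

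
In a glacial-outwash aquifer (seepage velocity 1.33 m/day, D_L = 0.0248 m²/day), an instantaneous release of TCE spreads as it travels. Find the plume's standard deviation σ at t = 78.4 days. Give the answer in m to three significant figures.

1.97 m

Dispersive spreading gives a Gaussian with σ² = 2Dt; advection only shifts the center.
σ = √(2 × 0.0248 × 78.4) = 1.97 m.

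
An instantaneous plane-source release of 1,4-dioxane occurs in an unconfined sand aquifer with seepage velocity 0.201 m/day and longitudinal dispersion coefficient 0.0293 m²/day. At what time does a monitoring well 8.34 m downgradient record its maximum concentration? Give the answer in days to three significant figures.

For the 1D instantaneous-source solution, setting ∂C/∂t = 0 at fixed x gives v²t² + 2Dt − x² = 0, so t = (√(D² + v²x²) − D)/v².
√(D² + v²x²) = √(0.0293² + 0.201² × 8.34²) = 1.677; v² = 0.040401.
t = (1.677 − 0.0293)/0.040401 = 40.8 days (vs. the pure-advection estimate x/v = 41.5 d).

40.8 days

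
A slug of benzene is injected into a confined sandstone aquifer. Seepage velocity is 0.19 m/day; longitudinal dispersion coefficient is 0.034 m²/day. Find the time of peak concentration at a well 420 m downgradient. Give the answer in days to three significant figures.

2210 days

For the 1D instantaneous-source solution, setting ∂C/∂t = 0 at fixed x gives v²t² + 2Dt − x² = 0, so t = (√(D² + v²x²) − D)/v².
√(D² + v²x²) = √(0.034² + 0.19² × 420²) = 79.80; v² = 0.0361.
t = (79.80 − 0.034)/0.0361 = 2210 days (vs. the pure-advection estimate x/v = 2210 d).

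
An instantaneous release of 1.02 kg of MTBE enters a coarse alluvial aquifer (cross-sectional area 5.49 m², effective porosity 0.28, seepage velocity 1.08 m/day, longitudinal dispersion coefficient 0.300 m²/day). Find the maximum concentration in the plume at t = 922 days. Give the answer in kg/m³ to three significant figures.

The peak of an instantaneous 1D plume sits at x = vt; there the Gaussian factor is 1 and C_max = M/(n_e·A·√(4πDt)), where n_e·A is the pore area the mass is dissolved in.
√(4πDt) = √(4π × 0.300 × 922) = 58.96 m, so C_max = 1.02/(0.28 × 5.49 × 58.96) = 0.0113 kg/m³.

0.0113 kg/m³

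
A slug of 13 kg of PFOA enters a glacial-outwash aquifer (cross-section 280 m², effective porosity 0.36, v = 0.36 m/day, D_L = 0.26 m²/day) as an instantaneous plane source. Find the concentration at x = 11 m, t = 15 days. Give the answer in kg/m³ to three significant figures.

For an instantaneous plane source, C(x,t) = M/(n_e·A·√(4πDt)) · exp(−(x−vt)²/(4Dt)), with n_e·A the pore (flow) area.
Plume center vt = 0.36 × 15 = 5.4 m, so the well at 11 m is 5.6 m downgradient of the peak.
√(4πDt) = 7.001 m, giving peak height M/(n_e·A·√(4πDt)) = 13/(0.36 × 280 × 7.001) = 0.01842 kg/m³.
(x−vt)²/(4Dt) = (5.6)²/(4 × 0.26 × 15) = 2.010; exp(−2.010) = 0.1340.
C = 0.01842 × 0.1340 = 0.00247 kg/m³.

0.00247 kg/m³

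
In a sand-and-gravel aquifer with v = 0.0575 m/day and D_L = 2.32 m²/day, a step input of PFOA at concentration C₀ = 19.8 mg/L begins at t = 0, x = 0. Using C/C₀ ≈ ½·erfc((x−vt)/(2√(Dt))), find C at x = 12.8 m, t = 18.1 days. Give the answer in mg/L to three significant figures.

1.97 mg/L

For a continuous step input, C/C₀ ≈ ½·erfc((x−vt)/(2√(Dt))).
vt = 0.0575 × 18.1 = 1.04075 m and 2√(Dt) = 2√(2.32 × 18.1) = 12.96 m.
Argument (x−vt)/(2√(Dt)) = (12.8 − 1.04075)/12.96 = 0.9073; ½·erfc(0.9073) = 0.09973.
C = 19.8 × 0.09973 = 1.97 mg/L.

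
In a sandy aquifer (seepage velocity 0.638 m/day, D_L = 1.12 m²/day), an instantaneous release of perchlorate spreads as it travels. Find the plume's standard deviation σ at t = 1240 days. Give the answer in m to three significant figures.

Dispersive spreading gives a Gaussian with σ² = 2Dt; advection only shifts the center.
σ = √(2 × 1.12 × 1240) = 52.7 m.

52.7 m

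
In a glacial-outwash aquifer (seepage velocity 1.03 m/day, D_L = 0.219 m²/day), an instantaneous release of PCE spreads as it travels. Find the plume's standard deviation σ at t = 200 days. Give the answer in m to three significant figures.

Dispersive spreading gives a Gaussian with σ² = 2Dt; advection only shifts the center.
σ = √(2 × 0.219 × 200) = 9.36 m.

9.36 m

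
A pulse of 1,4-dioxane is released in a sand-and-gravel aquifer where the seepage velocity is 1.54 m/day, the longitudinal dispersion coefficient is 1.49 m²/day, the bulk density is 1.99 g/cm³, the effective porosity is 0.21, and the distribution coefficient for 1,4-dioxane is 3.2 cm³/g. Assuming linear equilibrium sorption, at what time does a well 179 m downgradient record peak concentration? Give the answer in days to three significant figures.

3620 days

Retardation factor R = 1 + ρ_b·K_d/n = 1 + 1.99 × 3.2/0.21 = 31.32.
Sorption retards both mechanisms: v_R = v/R = 0.04917 m/day, D_R = D/R = 0.04757 m²/day.
Peak time from v_R²t² + 2D_R t − x² = 0: t = (√(D_R² + v_R²x²) − D_R)/v_R².
√(D_R² + v_R²x²) = √(0.04757² + 0.04917² × 179²) = 8.802; v_R² = 0.002418.
t = (8.802 − 0.04757)/0.002418 = 3620 days.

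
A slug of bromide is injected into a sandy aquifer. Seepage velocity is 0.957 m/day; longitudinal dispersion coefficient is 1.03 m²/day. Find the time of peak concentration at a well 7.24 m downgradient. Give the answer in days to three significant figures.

6.52 days

For the 1D instantaneous-source solution, setting ∂C/∂t = 0 at fixed x gives v²t² + 2Dt − x² = 0, so t = (√(D² + v²x²) − D)/v².
√(D² + v²x²) = √(1.03² + 0.957² × 7.24²) = 7.005; v² = 0.915849.
t = (7.005 − 1.03)/0.915849 = 6.52 days (vs. the pure-advection estimate x/v = 7.57 d).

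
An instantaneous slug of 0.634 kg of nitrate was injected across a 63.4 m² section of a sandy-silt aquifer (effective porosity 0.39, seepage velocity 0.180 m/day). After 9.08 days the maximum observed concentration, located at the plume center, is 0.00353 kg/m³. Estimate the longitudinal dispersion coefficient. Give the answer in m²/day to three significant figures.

At the plume center C_max = M/(n_e·A·√(4πDt)), so D = M²/(4πt·(n_e·A·C_max)²).
n_e·A·C_max = 0.39 × 63.4 × 0.00353 = 0.08728 kg/m.
D = 0.634²/(4π × 9.08 × 0.08728²) = 0.462 m²/day.

0.462 m²/day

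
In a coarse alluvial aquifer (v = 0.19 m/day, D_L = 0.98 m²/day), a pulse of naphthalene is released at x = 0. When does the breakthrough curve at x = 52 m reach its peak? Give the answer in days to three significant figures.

For the 1D instantaneous-source solution, setting ∂C/∂t = 0 at fixed x gives v²t² + 2Dt − x² = 0, so t = (√(D² + v²x²) − D)/v².
√(D² + v²x²) = √(0.98² + 0.19² × 52²) = 9.928; v² = 0.0361.
t = (9.928 − 0.98)/0.0361 = 248 days (vs. the pure-advection estimate x/v = 274 d).

248 days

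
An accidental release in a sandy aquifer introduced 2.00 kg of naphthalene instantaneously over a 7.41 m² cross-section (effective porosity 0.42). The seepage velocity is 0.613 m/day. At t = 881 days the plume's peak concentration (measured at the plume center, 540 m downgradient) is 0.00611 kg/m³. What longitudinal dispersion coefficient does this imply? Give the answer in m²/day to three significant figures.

0.999 m²/day

At the plume center C_max = M/(n_e·A·√(4πDt)), so D = M²/(4πt·(n_e·A·C_max)²).
n_e·A·C_max = 0.42 × 7.41 × 0.00611 = 0.01902 kg/m.
D = 2.00²/(4π × 881 × 0.01902²) = 0.999 m²/day.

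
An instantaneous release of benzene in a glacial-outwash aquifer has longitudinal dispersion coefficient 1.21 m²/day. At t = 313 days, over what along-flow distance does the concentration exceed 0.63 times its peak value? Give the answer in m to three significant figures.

52.9 m

The plume is Gaussian with σ = √(2Dt) = √(2 × 1.21 × 313) = 27.52 m.
C/C_peak = exp(−Δx²/(2σ²)) = 0.63 ⇒ Δx = σ·√(−2 ln 0.63) = 27.52 × 0.9613 = 26.45 m.
Width = 2Δx = 52.9 m.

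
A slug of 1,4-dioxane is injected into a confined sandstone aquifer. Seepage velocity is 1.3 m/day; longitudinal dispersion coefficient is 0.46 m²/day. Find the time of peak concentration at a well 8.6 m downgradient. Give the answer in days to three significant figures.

6.35 days

For the 1D instantaneous-source solution, setting ∂C/∂t = 0 at fixed x gives v²t² + 2Dt − x² = 0, so t = (√(D² + v²x²) − D)/v².
√(D² + v²x²) = √(0.46² + 1.3² × 8.6²) = 11.19; v² = 1.69.
t = (11.19 − 0.46)/1.69 = 6.35 days (vs. the pure-advection estimate x/v = 6.62 d).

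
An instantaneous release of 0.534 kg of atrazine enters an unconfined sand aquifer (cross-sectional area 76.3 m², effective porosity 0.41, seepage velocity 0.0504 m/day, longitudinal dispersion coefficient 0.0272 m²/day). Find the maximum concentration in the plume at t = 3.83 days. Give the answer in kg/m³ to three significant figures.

0.0149 kg/m³

The peak of an instantaneous 1D plume sits at x = vt; there the Gaussian factor is 1 and C_max = M/(n_e·A·√(4πDt)), where n_e·A is the pore area the mass is dissolved in.
√(4πDt) = √(4π × 0.0272 × 3.83) = 1.144 m, so C_max = 0.534/(0.41 × 76.3 × 1.144) = 0.0149 kg/m³.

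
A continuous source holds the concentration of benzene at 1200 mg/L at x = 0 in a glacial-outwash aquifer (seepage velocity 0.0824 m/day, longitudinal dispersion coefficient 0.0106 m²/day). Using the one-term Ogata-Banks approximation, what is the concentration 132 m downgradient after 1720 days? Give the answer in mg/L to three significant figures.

1140 mg/L

For a continuous step input, C/C₀ ≈ ½·erfc((x−vt)/(2√(Dt))).
vt = 0.0824 × 1720 = 141.728 m and 2√(Dt) = 2√(0.0106 × 1720) = 8.540 m.
Argument (x−vt)/(2√(Dt)) = (132 − 141.728)/8.540 = -1.139; ½·erfc(-1.139) = 0.9464.
C = 1200 × 0.9464 = 1140 mg/L.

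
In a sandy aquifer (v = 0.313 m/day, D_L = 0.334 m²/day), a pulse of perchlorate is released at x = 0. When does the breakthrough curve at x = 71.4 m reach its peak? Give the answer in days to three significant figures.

For the 1D instantaneous-source solution, setting ∂C/∂t = 0 at fixed x gives v²t² + 2Dt − x² = 0, so t = (√(D² + v²x²) − D)/v².
√(D² + v²x²) = √(0.334² + 0.313² × 71.4²) = 22.35; v² = 0.097969.
t = (22.35 − 0.334)/0.097969 = 225 days (vs. the pure-advection estimate x/v = 228 d).

225 days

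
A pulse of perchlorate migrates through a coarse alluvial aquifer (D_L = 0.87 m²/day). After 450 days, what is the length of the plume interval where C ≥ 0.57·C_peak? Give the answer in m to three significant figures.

The plume is Gaussian with σ = √(2Dt) = √(2 × 0.87 × 450) = 27.98 m.
C/C_peak = exp(−Δx²/(2σ²)) = 0.57 ⇒ Δx = σ·√(−2 ln 0.57) = 27.98 × 1.060 = 29.66 m.
Width = 2Δx = 59.3 m.

59.3 m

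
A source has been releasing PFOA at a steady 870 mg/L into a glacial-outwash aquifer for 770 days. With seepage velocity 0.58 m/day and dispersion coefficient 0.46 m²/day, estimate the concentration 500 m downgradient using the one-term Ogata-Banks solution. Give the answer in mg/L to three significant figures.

19.5 mg/L

For a continuous step input, C/C₀ ≈ ½·erfc((x−vt)/(2√(Dt))).
vt = 0.58 × 770 = 446.6 m and 2√(Dt) = 2√(0.46 × 770) = 37.64 m.
Argument (x−vt)/(2√(Dt)) = (500 − 446.6)/37.64 = 1.419; ½·erfc(1.419) = 0.02239.
C = 870 × 0.02239 = 19.5 mg/L.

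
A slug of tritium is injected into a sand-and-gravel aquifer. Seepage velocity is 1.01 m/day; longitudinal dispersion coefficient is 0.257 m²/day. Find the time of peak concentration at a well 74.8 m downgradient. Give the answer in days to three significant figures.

For the 1D instantaneous-source solution, setting ∂C/∂t = 0 at fixed x gives v²t² + 2Dt − x² = 0, so t = (√(D² + v²x²) − D)/v².
√(D² + v²x²) = √(0.257² + 1.01² × 74.8²) = 75.55; v² = 1.0201.
t = (75.55 − 0.257)/1.0201 = 73.8 days (vs. the pure-advection estimate x/v = 74.1 d).

73.8 days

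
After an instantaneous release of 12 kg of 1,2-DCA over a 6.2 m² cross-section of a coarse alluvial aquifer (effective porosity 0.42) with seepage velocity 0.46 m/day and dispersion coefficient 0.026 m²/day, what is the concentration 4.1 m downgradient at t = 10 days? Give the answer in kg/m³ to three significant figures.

2.00 kg/m³

For an instantaneous plane source, C(x,t) = M/(n_e·A·√(4πDt)) · exp(−(x−vt)²/(4Dt)), with n_e·A the pore (flow) area.
Plume center vt = 0.46 × 10 = 4.6 m, so the well at 4.1 m is 0.5 m upgradient of the peak.
√(4πDt) = 1.808 m, giving peak height M/(n_e·A·√(4πDt)) = 12/(0.42 × 6.2 × 1.808) = 2.549 kg/m³.
(x−vt)²/(4Dt) = (-0.5)²/(4 × 0.026 × 10) = 0.2404; exp(−0.2404) = 0.7863.
C = 2.549 × 0.7863 = 2.00 kg/m³.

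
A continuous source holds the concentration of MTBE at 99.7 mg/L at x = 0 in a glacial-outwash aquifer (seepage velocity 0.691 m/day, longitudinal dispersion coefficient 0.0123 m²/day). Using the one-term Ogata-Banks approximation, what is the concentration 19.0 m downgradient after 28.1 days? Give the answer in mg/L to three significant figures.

69.0 mg/L

For a continuous step input, C/C₀ ≈ ½·erfc((x−vt)/(2√(Dt))).
vt = 0.691 × 28.1 = 19.4171 m and 2√(Dt) = 2√(0.0123 × 28.1) = 1.176 m.
Argument (x−vt)/(2√(Dt)) = (19.0 − 19.4171)/1.176 = -0.3547; ½·erfc(-0.3547) = 0.6920.
C = 99.7 × 0.6920 = 69.0 mg/L.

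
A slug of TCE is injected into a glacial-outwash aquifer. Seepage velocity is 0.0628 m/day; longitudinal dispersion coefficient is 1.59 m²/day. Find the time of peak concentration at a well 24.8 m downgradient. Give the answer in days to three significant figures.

For the 1D instantaneous-source solution, setting ∂C/∂t = 0 at fixed x gives v²t² + 2Dt − x² = 0, so t = (√(D² + v²x²) − D)/v².
√(D² + v²x²) = √(1.59² + 0.0628² × 24.8²) = 2.226; v² = 0.00394384.
t = (2.226 − 1.59)/0.00394384 = 161 days (vs. the pure-advection estimate x/v = 395 d).

161 days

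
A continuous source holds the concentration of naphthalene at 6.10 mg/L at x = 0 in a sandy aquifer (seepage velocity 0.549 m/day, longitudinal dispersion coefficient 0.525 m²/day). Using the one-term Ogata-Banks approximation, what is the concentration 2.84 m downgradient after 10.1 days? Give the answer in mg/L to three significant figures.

4.86 mg/L

For a continuous step input, C/C₀ ≈ ½·erfc((x−vt)/(2√(Dt))).
vt = 0.549 × 10.1 = 5.5449 m and 2√(Dt) = 2√(0.525 × 10.1) = 4.605 m.
Argument (x−vt)/(2√(Dt)) = (2.84 − 5.5449)/4.605 = -0.5874; ½·erfc(-0.5874) = 0.7969.
C = 6.10 × 0.7969 = 4.86 mg/L.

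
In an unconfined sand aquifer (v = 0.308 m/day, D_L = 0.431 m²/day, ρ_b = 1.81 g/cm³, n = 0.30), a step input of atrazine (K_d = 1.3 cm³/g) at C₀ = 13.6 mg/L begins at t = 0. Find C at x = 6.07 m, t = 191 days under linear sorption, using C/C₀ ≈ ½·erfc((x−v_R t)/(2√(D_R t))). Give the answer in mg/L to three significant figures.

Retardation factor R = 1 + ρ_b·K_d/n = 1 + 1.81 × 1.3/0.30 = 8.843.
Sorption retards both mechanisms: v_R = v/R = 0.03483 m/day, D_R = D/R = 0.04874 m²/day.
v_R·t = 0.03483 × 191 = 6.65253 m; 2√(D_R t) = 6.102 m; argument = (6.07 − 6.65253)/6.102 = -0.09547.
C = C₀ × ½·erfc(-0.09547) = 13.6 × 0.5537 = 7.53 mg/L.

7.53 mg/L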